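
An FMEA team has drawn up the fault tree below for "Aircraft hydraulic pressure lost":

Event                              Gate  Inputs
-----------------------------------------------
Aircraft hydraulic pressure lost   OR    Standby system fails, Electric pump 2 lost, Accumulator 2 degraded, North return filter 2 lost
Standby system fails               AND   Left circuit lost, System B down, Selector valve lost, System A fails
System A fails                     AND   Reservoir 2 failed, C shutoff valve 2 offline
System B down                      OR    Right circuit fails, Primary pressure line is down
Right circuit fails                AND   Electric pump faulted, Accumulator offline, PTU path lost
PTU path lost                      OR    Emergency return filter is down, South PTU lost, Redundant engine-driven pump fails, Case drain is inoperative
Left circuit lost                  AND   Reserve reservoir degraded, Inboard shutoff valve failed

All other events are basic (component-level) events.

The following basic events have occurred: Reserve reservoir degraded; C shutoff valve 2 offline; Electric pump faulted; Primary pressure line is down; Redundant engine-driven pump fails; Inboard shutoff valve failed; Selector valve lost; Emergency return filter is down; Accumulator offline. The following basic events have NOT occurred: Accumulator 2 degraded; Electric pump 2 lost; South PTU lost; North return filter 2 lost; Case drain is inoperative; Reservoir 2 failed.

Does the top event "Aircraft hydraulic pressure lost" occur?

No

Left circuit lost [AND]: Reserve reservoir degraded=occurs, Inboard shutoff valve failed=occurs → all inputs occur → occurs.
PTU path lost [OR]: Emergency return filter is down=occurs, South PTU lost=not, Redundant engine-driven pump fails=occurs, Case drain is inoperative=not → at least one input occurs → occurs.
Right circuit fails [AND]: Electric pump faulted=occurs, Accumulator offline=occurs, PTU path lost=occurs → all inputs occur → occurs.
System B down [OR]: Right circuit fails=occurs, Primary pressure line is down=occurs → at least one input occurs → occurs.
System A fails [AND]: Reservoir 2 failed=not, C shutoff valve 2 offline=occurs → not all inputs occur → does not occur.
Standby system fails [AND]: Left circuit lost=occurs, System B down=occurs, Selector valve lost=occurs, System A fails=not → not all inputs occur → does not occur.
Aircraft hydraulic pressure lost [OR]: Standby system fails=not, Electric pump 2 lost=not, Accumulator 2 degraded=not, North return filter 2 lost=not → no input occurs → does not occur.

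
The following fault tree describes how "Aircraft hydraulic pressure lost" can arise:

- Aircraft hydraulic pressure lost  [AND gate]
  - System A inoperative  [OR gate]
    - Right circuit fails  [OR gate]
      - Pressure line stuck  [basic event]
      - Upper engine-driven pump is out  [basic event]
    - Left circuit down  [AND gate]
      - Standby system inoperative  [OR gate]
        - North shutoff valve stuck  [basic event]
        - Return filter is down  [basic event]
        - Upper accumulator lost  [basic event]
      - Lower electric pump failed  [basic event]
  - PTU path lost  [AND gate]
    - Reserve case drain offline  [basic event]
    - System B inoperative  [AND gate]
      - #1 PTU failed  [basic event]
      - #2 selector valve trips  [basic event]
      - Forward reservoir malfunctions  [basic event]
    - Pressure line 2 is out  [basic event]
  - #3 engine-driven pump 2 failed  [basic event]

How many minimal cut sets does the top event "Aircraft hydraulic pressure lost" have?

5

Right circuit fails [OR]: union of children's cut sets → 2 cut set(s).
Standby system inoperative [OR]: union of children's cut sets → 3 cut set(s).
Left circuit down [AND]: one cut set from each child combined → 3 × 1 = 3 cut set(s).
System A inoperative [OR]: union of children's cut sets → 5 cut set(s).
System B inoperative [AND]: one cut set from each child combined → 1 × 1 × 1 = 1 cut set(s).
PTU path lost [AND]: one cut set from each child combined → 1 × 1 × 1 = 1 cut set(s).
Aircraft hydraulic pressure lost [AND]: one cut set from each child combined → 5 × 1 × 1 = 5 cut set(s).
Minimal cut sets: {#1 PTU failed, #2 selector valve trips, #3 engine-driven pump 2 failed, Forward reservoir malfunctions, Pressure line 2 is out, Pressure line stuck, Reserve case drain offline}; {#1 PTU failed, #2 selector valve trips, #3 engine-driven pump 2 failed, Forward reservoir malfunctions, Pressure line 2 is out, Reserve case drain offline, Upper engine-driven pump is out}; {#1 PTU failed, #2 selector valve trips, #3 engine-driven pump 2 failed, Forward reservoir malfunctions, Lower electric pump failed, North shutoff valve stuck, Pressure line 2 is out, Reserve case drain offline}; {#1 PTU failed, #2 selector valve trips, #3 engine-driven pump 2 failed, Forward reservoir malfunctions, Lower electric pump failed, Pressure line 2 is out, Reserve case drain offline, Return filter is down}; {#1 PTU failed, #2 selector valve trips, #3 engine-driven pump 2 failed, Forward reservoir malfunctions, Lower electric pump failed, Pressure line 2 is out, Reserve case drain offline, Upper accumulator lost}.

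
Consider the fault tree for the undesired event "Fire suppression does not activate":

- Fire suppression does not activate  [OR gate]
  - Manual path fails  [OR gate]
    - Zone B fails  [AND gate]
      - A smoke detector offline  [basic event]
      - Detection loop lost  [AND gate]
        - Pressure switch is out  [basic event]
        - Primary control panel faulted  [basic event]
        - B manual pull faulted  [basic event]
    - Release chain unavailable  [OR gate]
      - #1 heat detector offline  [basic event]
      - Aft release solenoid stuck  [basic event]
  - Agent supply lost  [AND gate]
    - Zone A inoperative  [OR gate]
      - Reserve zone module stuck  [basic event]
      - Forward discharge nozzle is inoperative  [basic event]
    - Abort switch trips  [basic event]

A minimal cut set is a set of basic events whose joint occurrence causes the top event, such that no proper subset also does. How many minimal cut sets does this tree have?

Detection loop lost [AND]: one cut set from each child combined → 1 × 1 × 1 = 1 cut set(s).
Zone B fails [AND]: one cut set from each child combined → 1 × 1 = 1 cut set(s).
Release chain unavailable [OR]: union of children's cut sets → 2 cut set(s).
Manual path fails [OR]: union of children's cut sets → 3 cut set(s).
Zone A inoperative [OR]: union of children's cut sets → 2 cut set(s).
Agent supply lost [AND]: one cut set from each child combined → 2 × 1 = 2 cut set(s).
Fire suppression does not activate [OR]: union of children's cut sets → 5 cut set(s).
Minimal cut sets: {A smoke detector offline, B manual pull faulted, Pressure switch is out, Primary control panel faulted}; {#1 heat detector offline}; {Aft release solenoid stuck}; {Abort switch trips, Reserve zone module stuck}; {Abort switch trips, Forward discharge nozzle is inoperative}.

5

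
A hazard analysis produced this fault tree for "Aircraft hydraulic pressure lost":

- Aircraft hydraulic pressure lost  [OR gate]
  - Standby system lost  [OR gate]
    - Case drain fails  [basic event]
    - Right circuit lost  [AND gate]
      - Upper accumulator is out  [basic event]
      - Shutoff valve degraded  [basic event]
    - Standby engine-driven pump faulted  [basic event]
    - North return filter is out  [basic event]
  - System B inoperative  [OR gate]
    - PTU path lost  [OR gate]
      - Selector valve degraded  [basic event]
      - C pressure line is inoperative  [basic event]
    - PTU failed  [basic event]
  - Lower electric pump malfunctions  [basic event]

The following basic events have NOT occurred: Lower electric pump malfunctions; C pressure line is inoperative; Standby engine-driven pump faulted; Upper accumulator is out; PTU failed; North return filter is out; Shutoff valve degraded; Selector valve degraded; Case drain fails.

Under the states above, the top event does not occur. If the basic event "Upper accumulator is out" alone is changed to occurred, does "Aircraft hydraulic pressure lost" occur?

No

Counterfactual: set "Upper accumulator is out" to occurred.
Right circuit lost [AND]: Upper accumulator is out=occurs, Shutoff valve degraded=not → not all inputs occur → does not occur.
Standby system lost [OR]: Case drain fails=not, Right circuit lost=not, Standby engine-driven pump faulted=not, North return filter is out=not → no input occurs → does not occur.
PTU path lost [OR]: Selector valve degraded=not, C pressure line is inoperative=not → no input occurs → does not occur.
System B inoperative [OR]: PTU path lost=not, PTU failed=not → no input occurs → does not occur.
Aircraft hydraulic pressure lost [OR]: Standby system lost=not, System B inoperative=not, Lower electric pump malfunctions=not → no input occurs → does not occur.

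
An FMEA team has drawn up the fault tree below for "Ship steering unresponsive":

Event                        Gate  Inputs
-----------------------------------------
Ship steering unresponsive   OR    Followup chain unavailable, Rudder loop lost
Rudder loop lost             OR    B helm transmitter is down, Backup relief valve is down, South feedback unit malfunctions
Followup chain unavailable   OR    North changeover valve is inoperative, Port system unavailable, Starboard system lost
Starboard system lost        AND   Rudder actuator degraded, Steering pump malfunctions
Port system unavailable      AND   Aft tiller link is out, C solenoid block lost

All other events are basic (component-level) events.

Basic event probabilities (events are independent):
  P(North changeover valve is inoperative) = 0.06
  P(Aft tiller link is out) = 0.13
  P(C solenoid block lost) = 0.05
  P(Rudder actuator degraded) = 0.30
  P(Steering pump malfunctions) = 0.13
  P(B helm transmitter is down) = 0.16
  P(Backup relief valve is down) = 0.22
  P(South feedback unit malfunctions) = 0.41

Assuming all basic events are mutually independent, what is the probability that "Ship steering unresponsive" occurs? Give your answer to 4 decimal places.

P(Port system unavailable) [AND] = 0.13 × 0.05 = 0.006500
P(Starboard system lost) [AND] = 0.30 × 0.13 = 0.039000
P(Followup chain unavailable) [OR] = 1 − (1−0.06) × (1−0.006500) × (1−0.039000) = 0.102532
P(Rudder loop lost) [OR] = 1 − (1−0.16) × (1−0.22) × (1−0.41) = 0.613432
P(Ship steering unresponsive) [OR] = 1 − (1−0.102532) × (1−0.613432) = 0.653068
Rounded to 4 decimal places: P(Ship steering unresponsive) ≈ 0.6531.

0.6531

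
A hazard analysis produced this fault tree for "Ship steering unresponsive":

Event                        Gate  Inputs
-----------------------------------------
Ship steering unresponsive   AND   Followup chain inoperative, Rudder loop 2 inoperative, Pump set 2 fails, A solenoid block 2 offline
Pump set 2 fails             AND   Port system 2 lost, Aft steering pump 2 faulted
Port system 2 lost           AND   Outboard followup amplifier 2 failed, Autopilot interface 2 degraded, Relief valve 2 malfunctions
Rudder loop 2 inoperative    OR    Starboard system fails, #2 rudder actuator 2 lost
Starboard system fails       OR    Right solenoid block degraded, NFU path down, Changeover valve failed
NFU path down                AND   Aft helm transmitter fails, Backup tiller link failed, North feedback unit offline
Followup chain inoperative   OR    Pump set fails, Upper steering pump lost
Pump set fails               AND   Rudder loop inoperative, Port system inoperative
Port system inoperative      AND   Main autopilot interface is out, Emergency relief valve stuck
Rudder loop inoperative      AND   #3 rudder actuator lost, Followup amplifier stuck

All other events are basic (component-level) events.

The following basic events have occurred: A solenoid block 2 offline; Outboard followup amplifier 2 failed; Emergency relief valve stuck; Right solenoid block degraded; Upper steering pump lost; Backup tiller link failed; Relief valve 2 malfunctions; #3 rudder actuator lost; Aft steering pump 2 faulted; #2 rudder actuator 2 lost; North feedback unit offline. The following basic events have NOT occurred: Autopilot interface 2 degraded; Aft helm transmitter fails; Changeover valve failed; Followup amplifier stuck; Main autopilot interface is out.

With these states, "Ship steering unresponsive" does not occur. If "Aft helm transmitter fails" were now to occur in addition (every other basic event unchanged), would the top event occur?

Counterfactual: set "Aft helm transmitter fails" to occurred.
Rudder loop inoperative [AND]: #3 rudder actuator lost=occurs, Followup amplifier stuck=not → not all inputs occur → does not occur.
Port system inoperative [AND]: Main autopilot interface is out=not, Emergency relief valve stuck=occurs → not all inputs occur → does not occur.
Pump set fails [AND]: Rudder loop inoperative=not, Port system inoperative=not → not all inputs occur → does not occur.
Followup chain inoperative [OR]: Pump set fails=not, Upper steering pump lost=occurs → at least one input occurs → occurs.
NFU path down [AND]: Aft helm transmitter fails=occurs, Backup tiller link failed=occurs, North feedback unit offline=occurs → all inputs occur → occurs.
Starboard system fails [OR]: Right solenoid block degraded=occurs, NFU path down=occurs, Changeover valve failed=not → at least one input occurs → occurs.
Rudder loop 2 inoperative [OR]: Starboard system fails=occurs, #2 rudder actuator 2 lost=occurs → at least one input occurs → occurs.
Port system 2 lost [AND]: Outboard followup amplifier 2 failed=occurs, Autopilot interface 2 degraded=not, Relief valve 2 malfunctions=occurs → not all inputs occur → does not occur.
Pump set 2 fails [AND]: Port system 2 lost=not, Aft steering pump 2 faulted=occurs → not all inputs occur → does not occur.
Ship steering unresponsive [AND]: Followup chain inoperative=occurs, Rudder loop 2 inoperative=occurs, Pump set 2 fails=not, A solenoid block 2 offline=occurs → not all inputs occur → does not occur.

No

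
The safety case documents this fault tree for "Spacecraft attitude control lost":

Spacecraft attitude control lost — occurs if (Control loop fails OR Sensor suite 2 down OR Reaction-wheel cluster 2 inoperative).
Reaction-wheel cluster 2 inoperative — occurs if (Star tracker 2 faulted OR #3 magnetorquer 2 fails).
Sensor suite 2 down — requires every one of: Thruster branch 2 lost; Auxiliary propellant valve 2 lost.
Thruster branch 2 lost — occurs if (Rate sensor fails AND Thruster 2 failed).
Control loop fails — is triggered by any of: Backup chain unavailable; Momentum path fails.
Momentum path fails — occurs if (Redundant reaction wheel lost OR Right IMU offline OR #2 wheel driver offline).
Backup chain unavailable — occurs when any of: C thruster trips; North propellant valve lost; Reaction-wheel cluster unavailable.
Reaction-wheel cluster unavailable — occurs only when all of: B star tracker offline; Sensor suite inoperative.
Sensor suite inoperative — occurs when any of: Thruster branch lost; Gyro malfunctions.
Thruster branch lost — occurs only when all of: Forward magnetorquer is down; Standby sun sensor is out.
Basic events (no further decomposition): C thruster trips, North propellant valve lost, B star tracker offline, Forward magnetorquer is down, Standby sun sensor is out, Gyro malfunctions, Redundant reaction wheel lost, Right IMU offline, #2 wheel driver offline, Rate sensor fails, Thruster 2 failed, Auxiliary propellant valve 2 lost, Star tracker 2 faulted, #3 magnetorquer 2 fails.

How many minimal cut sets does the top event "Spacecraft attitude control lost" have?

Thruster branch lost [AND]: one cut set from each child combined → 1 × 1 = 1 cut set(s).
Sensor suite inoperative [OR]: union of children's cut sets → 2 cut set(s).
Reaction-wheel cluster unavailable [AND]: one cut set from each child combined → 1 × 2 = 2 cut set(s).
Backup chain unavailable [OR]: union of children's cut sets → 4 cut set(s).
Momentum path fails [OR]: union of children's cut sets → 3 cut set(s).
Control loop fails [OR]: union of children's cut sets → 7 cut set(s).
Thruster branch 2 lost [AND]: one cut set from each child combined → 1 × 1 = 1 cut set(s).
Sensor suite 2 down [AND]: one cut set from each child combined → 1 × 1 = 1 cut set(s).
Reaction-wheel cluster 2 inoperative [OR]: union of children's cut sets → 2 cut set(s).
Spacecraft attitude control lost [OR]: union of children's cut sets → 10 cut set(s).
Minimal cut sets: {C thruster trips}; {North propellant valve lost}; {B star tracker offline, Forward magnetorquer is down, Standby sun sensor is out}; {B star tracker offline, Gyro malfunctions}; {Redundant reaction wheel lost}; {Right IMU offline}; {#2 wheel driver offline}; {Auxiliary propellant valve 2 lost, Rate sensor fails, Thruster 2 failed}; {Star tracker 2 faulted}; {#3 magnetorquer 2 fails}.

10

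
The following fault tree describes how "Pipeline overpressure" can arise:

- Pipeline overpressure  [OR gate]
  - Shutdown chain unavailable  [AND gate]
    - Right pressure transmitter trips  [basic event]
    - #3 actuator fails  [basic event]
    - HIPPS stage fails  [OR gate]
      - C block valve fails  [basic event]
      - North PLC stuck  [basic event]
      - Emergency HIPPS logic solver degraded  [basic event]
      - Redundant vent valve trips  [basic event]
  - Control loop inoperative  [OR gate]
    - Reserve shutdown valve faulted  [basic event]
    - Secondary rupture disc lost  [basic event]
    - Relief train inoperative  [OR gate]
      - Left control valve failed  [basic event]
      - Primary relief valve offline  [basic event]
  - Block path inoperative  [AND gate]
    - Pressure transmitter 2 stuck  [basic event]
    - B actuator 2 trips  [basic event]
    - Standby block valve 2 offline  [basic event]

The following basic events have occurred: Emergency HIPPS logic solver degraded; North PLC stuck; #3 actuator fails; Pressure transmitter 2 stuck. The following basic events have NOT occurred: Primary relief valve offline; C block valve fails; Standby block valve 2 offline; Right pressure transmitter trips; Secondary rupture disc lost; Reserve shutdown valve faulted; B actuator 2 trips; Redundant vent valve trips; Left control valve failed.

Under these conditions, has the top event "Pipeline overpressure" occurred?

HIPPS stage fails [OR]: C block valve fails=not, North PLC stuck=occurs, Emergency HIPPS logic solver degraded=occurs, Redundant vent valve trips=not → at least one input occurs → occurs.
Shutdown chain unavailable [AND]: Right pressure transmitter trips=not, #3 actuator fails=occurs, HIPPS stage fails=occurs → not all inputs occur → does not occur.
Relief train inoperative [OR]: Left control valve failed=not, Primary relief valve offline=not → no input occurs → does not occur.
Control loop inoperative [OR]: Reserve shutdown valve faulted=not, Secondary rupture disc lost=not, Relief train inoperative=not → no input occurs → does not occur.
Block path inoperative [AND]: Pressure transmitter 2 stuck=occurs, B actuator 2 trips=not, Standby block valve 2 offline=not → not all inputs occur → does not occur.
Pipeline overpressure [OR]: Shutdown chain unavailable=not, Control loop inoperative=not, Block path inoperative=not → no input occurs → does not occur.

No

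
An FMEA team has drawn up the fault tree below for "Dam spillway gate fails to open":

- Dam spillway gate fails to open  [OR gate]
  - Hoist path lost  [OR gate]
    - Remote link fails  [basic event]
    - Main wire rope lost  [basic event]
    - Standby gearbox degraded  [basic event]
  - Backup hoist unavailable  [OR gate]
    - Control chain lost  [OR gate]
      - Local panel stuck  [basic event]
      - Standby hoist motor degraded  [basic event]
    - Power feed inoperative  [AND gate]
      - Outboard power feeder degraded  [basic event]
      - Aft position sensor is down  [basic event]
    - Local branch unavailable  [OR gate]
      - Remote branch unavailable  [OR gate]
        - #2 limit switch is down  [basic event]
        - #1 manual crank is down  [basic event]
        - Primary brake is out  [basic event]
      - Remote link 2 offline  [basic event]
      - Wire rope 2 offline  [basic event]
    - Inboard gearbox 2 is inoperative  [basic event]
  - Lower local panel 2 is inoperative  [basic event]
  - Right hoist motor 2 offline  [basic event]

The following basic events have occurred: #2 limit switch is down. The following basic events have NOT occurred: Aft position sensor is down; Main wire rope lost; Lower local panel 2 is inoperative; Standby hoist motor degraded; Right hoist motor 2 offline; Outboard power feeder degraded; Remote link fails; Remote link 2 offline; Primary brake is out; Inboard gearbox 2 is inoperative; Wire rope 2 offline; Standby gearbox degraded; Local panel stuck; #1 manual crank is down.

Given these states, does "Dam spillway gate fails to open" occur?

Hoist path lost [OR]: Remote link fails=not, Main wire rope lost=not, Standby gearbox degraded=not → no input occurs → does not occur.
Control chain lost [OR]: Local panel stuck=not, Standby hoist motor degraded=not → no input occurs → does not occur.
Power feed inoperative [AND]: Outboard power feeder degraded=not, Aft position sensor is down=not → not all inputs occur → does not occur.
Remote branch unavailable [OR]: #2 limit switch is down=occurs, #1 manual crank is down=not, Primary brake is out=not → at least one input occurs → occurs.
Local branch unavailable [OR]: Remote branch unavailable=occurs, Remote link 2 offline=not, Wire rope 2 offline=not → at least one input occurs → occurs.
Backup hoist unavailable [OR]: Control chain lost=not, Power feed inoperative=not, Local branch unavailable=occurs, Inboard gearbox 2 is inoperative=not → at least one input occurs → occurs.
Dam spillway gate fails to open [OR]: Hoist path lost=not, Backup hoist unavailable=occurs, Lower local panel 2 is inoperative=not, Right hoist motor 2 offline=not → at least one input occurs → occurs.

Yes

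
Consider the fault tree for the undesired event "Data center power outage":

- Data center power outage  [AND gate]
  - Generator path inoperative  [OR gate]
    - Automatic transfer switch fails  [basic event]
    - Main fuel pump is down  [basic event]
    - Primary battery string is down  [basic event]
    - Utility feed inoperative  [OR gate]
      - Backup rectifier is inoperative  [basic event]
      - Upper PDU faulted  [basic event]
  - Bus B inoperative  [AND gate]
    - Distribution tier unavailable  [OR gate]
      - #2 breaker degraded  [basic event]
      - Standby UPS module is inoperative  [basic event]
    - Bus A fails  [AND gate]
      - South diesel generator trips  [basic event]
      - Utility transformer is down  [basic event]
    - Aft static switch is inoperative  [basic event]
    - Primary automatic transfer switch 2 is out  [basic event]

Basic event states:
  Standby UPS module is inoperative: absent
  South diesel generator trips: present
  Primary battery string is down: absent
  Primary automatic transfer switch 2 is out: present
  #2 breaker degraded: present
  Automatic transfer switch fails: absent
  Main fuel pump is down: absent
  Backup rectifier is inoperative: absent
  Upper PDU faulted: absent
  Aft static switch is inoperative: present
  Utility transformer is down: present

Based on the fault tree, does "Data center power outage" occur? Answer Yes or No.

Utility feed inoperative [OR]: Backup rectifier is inoperative=not, Upper PDU faulted=not → no input occurs → does not occur.
Generator path inoperative [OR]: Automatic transfer switch fails=not, Main fuel pump is down=not, Primary battery string is down=not, Utility feed inoperative=not → no input occurs → does not occur.
Distribution tier unavailable [OR]: #2 breaker degraded=occurs, Standby UPS module is inoperative=not → at least one input occurs → occurs.
Bus A fails [AND]: South diesel generator trips=occurs, Utility transformer is down=occurs → all inputs occur → occurs.
Bus B inoperative [AND]: Distribution tier unavailable=occurs, Bus A fails=occurs, Aft static switch is inoperative=occurs, Primary automatic transfer switch 2 is out=occurs → all inputs occur → occurs.
Data center power outage [AND]: Generator path inoperative=not, Bus B inoperative=occurs → not all inputs occur → does not occur.

No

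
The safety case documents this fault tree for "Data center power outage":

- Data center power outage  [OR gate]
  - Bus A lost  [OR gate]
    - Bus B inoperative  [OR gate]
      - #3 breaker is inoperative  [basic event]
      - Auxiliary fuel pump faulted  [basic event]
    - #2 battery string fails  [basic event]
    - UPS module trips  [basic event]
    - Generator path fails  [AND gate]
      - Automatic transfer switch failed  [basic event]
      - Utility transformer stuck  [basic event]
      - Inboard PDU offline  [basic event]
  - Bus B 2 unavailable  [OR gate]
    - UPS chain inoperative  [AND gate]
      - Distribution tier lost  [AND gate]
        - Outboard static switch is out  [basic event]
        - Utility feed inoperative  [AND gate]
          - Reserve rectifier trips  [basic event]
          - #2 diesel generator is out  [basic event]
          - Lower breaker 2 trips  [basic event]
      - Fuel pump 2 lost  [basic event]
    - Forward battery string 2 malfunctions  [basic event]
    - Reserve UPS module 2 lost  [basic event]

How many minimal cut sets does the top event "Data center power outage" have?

Bus B inoperative [OR]: union of children's cut sets → 2 cut set(s).
Generator path fails [AND]: one cut set from each child combined → 1 × 1 × 1 = 1 cut set(s).
Bus A lost [OR]: union of children's cut sets → 5 cut set(s).
Utility feed inoperative [AND]: one cut set from each child combined → 1 × 1 × 1 = 1 cut set(s).
Distribution tier lost [AND]: one cut set from each child combined → 1 × 1 = 1 cut set(s).
UPS chain inoperative [AND]: one cut set from each child combined → 1 × 1 = 1 cut set(s).
Bus B 2 unavailable [OR]: union of children's cut sets → 3 cut set(s).
Data center power outage [OR]: union of children's cut sets → 8 cut set(s).
Minimal cut sets: {#3 breaker is inoperative}; {Auxiliary fuel pump faulted}; {#2 battery string fails}; {UPS module trips}; {Automatic transfer switch failed, Inboard PDU offline, Utility transformer stuck}; {#2 diesel generator is out, Fuel pump 2 lost, Lower breaker 2 trips, Outboard static switch is out, Reserve rectifier trips}; {Forward battery string 2 malfunctions}; {Reserve UPS module 2 lost}.

8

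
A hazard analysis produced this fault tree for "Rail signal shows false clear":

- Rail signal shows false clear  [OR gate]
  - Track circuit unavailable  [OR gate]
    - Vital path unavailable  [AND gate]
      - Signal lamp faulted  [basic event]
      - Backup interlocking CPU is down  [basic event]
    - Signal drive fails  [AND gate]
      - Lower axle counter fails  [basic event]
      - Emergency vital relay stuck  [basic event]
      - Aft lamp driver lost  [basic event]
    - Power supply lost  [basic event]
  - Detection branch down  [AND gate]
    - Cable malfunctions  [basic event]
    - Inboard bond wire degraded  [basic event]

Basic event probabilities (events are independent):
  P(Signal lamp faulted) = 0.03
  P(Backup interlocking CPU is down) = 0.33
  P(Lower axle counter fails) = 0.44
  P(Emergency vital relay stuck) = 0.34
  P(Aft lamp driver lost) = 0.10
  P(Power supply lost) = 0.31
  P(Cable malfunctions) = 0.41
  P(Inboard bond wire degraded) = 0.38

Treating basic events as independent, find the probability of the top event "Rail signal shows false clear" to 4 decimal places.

0.4319

P(Vital path unavailable) [AND] = 0.03 × 0.33 = 0.009900
P(Signal drive fails) [AND] = 0.44 × 0.34 × 0.10 = 0.014960
P(Track circuit unavailable) [OR] = 1 − (1−0.009900) × (1−0.014960) × (1−0.31) = 0.327051
P(Detection branch down) [AND] = 0.41 × 0.38 = 0.155800
P(Rail signal shows false clear) [OR] = 1 − (1−0.327051) × (1−0.155800) = 0.431896
Rounded to 4 decimal places: P(Rail signal shows false clear) ≈ 0.4319.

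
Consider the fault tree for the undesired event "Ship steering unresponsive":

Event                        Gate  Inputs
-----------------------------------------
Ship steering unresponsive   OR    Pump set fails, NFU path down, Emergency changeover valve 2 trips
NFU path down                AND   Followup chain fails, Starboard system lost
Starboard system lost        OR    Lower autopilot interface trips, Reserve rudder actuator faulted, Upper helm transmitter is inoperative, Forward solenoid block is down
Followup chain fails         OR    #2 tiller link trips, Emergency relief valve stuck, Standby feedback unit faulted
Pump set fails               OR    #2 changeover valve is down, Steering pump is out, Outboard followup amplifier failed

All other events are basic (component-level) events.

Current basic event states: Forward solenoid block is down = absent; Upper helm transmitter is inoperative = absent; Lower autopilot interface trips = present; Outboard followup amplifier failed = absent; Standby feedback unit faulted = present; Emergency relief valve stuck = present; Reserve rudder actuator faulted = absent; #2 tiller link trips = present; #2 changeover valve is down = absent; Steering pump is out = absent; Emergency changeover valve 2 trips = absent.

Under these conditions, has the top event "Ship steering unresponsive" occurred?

Yes

Pump set fails [OR]: #2 changeover valve is down=not, Steering pump is out=not, Outboard followup amplifier failed=not → no input occurs → does not occur.
Followup chain fails [OR]: #2 tiller link trips=occurs, Emergency relief valve stuck=occurs, Standby feedback unit faulted=occurs → at least one input occurs → occurs.
Starboard system lost [OR]: Lower autopilot interface trips=occurs, Reserve rudder actuator faulted=not, Upper helm transmitter is inoperative=not, Forward solenoid block is down=not → at least one input occurs → occurs.
NFU path down [AND]: Followup chain fails=occurs, Starboard system lost=occurs → all inputs occur → occurs.
Ship steering unresponsive [OR]: Pump set fails=not, NFU path down=occurs, Emergency changeover valve 2 trips=not → at least one input occurs → occurs.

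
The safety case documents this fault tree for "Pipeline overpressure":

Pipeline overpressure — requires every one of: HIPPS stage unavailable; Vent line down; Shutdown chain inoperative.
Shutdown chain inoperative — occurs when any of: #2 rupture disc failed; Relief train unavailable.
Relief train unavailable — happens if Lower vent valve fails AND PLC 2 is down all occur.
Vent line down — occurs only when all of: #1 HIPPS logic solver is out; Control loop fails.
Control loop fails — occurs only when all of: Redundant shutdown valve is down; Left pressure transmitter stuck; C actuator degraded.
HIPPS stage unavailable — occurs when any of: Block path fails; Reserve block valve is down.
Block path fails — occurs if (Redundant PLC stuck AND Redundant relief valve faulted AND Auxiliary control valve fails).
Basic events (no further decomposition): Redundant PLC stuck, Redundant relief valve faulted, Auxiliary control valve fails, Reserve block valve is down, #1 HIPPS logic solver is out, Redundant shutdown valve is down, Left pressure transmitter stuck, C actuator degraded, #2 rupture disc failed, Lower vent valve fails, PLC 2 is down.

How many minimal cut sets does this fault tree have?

Block path fails [AND]: one cut set from each child combined → 1 × 1 × 1 = 1 cut set(s).
HIPPS stage unavailable [OR]: union of children's cut sets → 2 cut set(s).
Control loop fails [AND]: one cut set from each child combined → 1 × 1 × 1 = 1 cut set(s).
Vent line down [AND]: one cut set from each child combined → 1 × 1 = 1 cut set(s).
Relief train unavailable [AND]: one cut set from each child combined → 1 × 1 = 1 cut set(s).
Shutdown chain inoperative [OR]: union of children's cut sets → 2 cut set(s).
Pipeline overpressure [AND]: one cut set from each child combined → 2 × 1 × 2 = 4 cut set(s).
Minimal cut sets: {#1 HIPPS logic solver is out, #2 rupture disc failed, Auxiliary control valve fails, C actuator degraded, Left pressure transmitter stuck, Redundant PLC stuck, Redundant relief valve faulted, Redundant shutdown valve is down}; {#1 HIPPS logic solver is out, Auxiliary control valve fails, C actuator degraded, Left pressure transmitter stuck, Lower vent valve fails, PLC 2 is down, Redundant PLC stuck, Redundant relief valve faulted, Redundant shutdown valve is down}; {#1 HIPPS logic solver is out, #2 rupture disc failed, C actuator degraded, Left pressure transmitter stuck, Redundant shutdown valve is down, Reserve block valve is down}; {#1 HIPPS logic solver is out, C actuator degraded, Left pressure transmitter stuck, Lower vent valve fails, PLC 2 is down, Redundant shutdown valve is down, Reserve block valve is down}.

4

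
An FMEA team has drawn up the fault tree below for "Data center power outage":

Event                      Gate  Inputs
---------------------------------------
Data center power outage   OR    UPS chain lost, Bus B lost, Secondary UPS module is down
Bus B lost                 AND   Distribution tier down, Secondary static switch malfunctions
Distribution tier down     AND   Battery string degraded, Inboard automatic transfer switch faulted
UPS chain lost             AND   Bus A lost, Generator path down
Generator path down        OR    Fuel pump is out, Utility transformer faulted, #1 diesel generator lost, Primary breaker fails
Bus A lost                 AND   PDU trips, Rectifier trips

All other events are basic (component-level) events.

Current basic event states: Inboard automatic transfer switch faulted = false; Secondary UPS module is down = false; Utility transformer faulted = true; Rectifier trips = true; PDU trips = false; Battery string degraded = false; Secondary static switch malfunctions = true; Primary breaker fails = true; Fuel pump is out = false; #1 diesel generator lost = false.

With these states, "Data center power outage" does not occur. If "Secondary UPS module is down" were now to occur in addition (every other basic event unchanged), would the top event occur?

Yes

Counterfactual: set "Secondary UPS module is down" to occurred.
Bus A lost [AND]: PDU trips=not, Rectifier trips=occurs → not all inputs occur → does not occur.
Generator path down [OR]: Fuel pump is out=not, Utility transformer faulted=occurs, #1 diesel generator lost=not, Primary breaker fails=occurs → at least one input occurs → occurs.
UPS chain lost [AND]: Bus A lost=not, Generator path down=occurs → not all inputs occur → does not occur.
Distribution tier down [AND]: Battery string degraded=not, Inboard automatic transfer switch faulted=not → not all inputs occur → does not occur.
Bus B lost [AND]: Distribution tier down=not, Secondary static switch malfunctions=occurs → not all inputs occur → does not occur.
Data center power outage [OR]: UPS chain lost=not, Bus B lost=not, Secondary UPS module is down=occurs → at least one input occurs → occurs.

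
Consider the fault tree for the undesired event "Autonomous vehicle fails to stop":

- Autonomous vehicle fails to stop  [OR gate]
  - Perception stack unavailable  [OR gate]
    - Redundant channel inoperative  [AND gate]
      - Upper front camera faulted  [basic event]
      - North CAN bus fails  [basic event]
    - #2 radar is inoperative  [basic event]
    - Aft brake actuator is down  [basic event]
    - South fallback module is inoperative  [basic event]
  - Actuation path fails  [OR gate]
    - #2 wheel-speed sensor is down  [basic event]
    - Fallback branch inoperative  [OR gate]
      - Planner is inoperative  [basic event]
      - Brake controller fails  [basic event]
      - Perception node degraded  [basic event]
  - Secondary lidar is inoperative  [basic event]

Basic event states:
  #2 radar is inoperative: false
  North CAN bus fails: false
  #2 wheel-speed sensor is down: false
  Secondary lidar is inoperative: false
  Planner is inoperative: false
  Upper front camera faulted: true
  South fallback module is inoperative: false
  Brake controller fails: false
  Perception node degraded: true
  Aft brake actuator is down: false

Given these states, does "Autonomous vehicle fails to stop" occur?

Yes

Redundant channel inoperative [AND]: Upper front camera faulted=occurs, North CAN bus fails=not → not all inputs occur → does not occur.
Perception stack unavailable [OR]: Redundant channel inoperative=not, #2 radar is inoperative=not, Aft brake actuator is down=not, South fallback module is inoperative=not → no input occurs → does not occur.
Fallback branch inoperative [OR]: Planner is inoperative=not, Brake controller fails=not, Perception node degraded=occurs → at least one input occurs → occurs.
Actuation path fails [OR]: #2 wheel-speed sensor is down=not, Fallback branch inoperative=occurs → at least one input occurs → occurs.
Autonomous vehicle fails to stop [OR]: Perception stack unavailable=not, Actuation path fails=occurs, Secondary lidar is inoperative=not → at least one input occurs → occurs.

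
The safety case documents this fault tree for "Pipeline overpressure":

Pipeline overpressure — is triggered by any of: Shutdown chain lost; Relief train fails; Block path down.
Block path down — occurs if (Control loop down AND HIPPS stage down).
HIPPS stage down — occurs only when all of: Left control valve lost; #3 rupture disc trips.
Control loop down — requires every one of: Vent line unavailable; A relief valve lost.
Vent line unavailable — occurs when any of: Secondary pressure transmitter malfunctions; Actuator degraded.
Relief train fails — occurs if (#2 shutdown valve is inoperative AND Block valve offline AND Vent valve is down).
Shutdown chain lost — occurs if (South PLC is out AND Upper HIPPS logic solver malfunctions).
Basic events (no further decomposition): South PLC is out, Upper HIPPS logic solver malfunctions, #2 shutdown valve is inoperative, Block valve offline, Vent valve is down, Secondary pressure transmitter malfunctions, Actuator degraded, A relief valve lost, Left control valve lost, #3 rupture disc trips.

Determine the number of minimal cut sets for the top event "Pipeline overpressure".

Shutdown chain lost [AND]: one cut set from each child combined → 1 × 1 = 1 cut set(s).
Relief train fails [AND]: one cut set from each child combined → 1 × 1 × 1 = 1 cut set(s).
Vent line unavailable [OR]: union of children's cut sets → 2 cut set(s).
Control loop down [AND]: one cut set from each child combined → 2 × 1 = 2 cut set(s).
HIPPS stage down [AND]: one cut set from each child combined → 1 × 1 = 1 cut set(s).
Block path down [AND]: one cut set from each child combined → 2 × 1 = 2 cut set(s).
Pipeline overpressure [OR]: union of children's cut sets → 4 cut set(s).
Minimal cut sets: {South PLC is out, Upper HIPPS logic solver malfunctions}; {#2 shutdown valve is inoperative, Block valve offline, Vent valve is down}; {#3 rupture disc trips, A relief valve lost, Left control valve lost, Secondary pressure transmitter malfunctions}; {#3 rupture disc trips, A relief valve lost, Actuator degraded, Left control valve lost}.

4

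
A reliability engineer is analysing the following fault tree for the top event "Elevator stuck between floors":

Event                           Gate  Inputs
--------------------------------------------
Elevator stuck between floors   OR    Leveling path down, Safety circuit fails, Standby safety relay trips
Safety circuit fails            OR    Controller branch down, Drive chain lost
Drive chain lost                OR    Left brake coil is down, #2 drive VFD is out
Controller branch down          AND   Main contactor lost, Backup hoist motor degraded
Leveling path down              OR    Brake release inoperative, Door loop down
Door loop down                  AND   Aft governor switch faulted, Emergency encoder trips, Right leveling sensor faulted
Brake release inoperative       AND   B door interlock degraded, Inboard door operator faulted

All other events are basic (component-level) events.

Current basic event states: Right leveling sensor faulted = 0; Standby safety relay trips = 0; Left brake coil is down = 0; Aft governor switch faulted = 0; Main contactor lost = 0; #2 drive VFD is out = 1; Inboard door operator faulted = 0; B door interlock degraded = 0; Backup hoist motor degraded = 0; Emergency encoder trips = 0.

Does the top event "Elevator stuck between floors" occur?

Brake release inoperative [AND]: B door interlock degraded=not, Inboard door operator faulted=not → not all inputs occur → does not occur.
Door loop down [AND]: Aft governor switch faulted=not, Emergency encoder trips=not, Right leveling sensor faulted=not → not all inputs occur → does not occur.
Leveling path down [OR]: Brake release inoperative=not, Door loop down=not → no input occurs → does not occur.
Controller branch down [AND]: Main contactor lost=not, Backup hoist motor degraded=not → not all inputs occur → does not occur.
Drive chain lost [OR]: Left brake coil is down=not, #2 drive VFD is out=occurs → at least one input occurs → occurs.
Safety circuit fails [OR]: Controller branch down=not, Drive chain lost=occurs → at least one input occurs → occurs.
Elevator stuck between floors [OR]: Leveling path down=not, Safety circuit fails=occurs, Standby safety relay trips=not → at least one input occurs → occurs.

Yes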